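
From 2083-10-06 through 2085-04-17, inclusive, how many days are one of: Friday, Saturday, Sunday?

240

2083-10-06 is a Wednesday.
That's 560 days from start to end, counting both.
560 = 7 × 80, so the span is exactly 80 full weeks.
Each full week contributes 3 days from the set (Fri, Sat, Sun): 80 × 3 = 240.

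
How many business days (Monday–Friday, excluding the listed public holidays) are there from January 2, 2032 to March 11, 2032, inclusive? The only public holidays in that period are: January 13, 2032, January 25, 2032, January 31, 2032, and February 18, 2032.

48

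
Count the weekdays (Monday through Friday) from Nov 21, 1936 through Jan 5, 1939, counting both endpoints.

554 weekdays

Nov 21, 1936 is a Saturday.
From Nov 21, 1936 to Jan 5, 1939 is 776 days inclusive.
776 = 7 × 110 + 6, so there are 110 full weeks plus 6 extra days.
Each full week contributes 5 weekdays (Mon–Fri): 110 × 5 = 550.
The 6 extra days are Sat, Sun, Mon, Tue, Wed, Thu — 4 of them qualify.
Total: 550 + 4 = 554.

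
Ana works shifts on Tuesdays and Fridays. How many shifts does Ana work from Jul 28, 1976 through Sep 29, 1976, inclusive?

Jul 28, 1976 is a Wednesday.
From Jul 28, 1976 to Sep 29, 1976 is 64 days inclusive.
64 = 7 × 9 + 1, so there are 9 full weeks plus 1 extra day.
Each full week contributes 2 days from the set (Tue, Fri): 9 × 2 = 18.
The 1 extra day is Wed — none qualify.
Total: 18 + 0 = 18.

18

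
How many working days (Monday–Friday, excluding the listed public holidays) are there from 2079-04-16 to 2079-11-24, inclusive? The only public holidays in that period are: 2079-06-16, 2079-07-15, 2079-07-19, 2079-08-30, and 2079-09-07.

156

2079-04-16 is a Sunday.
From 2079-04-16 to 2079-11-24 is 223 days inclusive.
223 = 7 × 31 + 6, so there are 31 full weeks plus 6 extra days.
Each full week contributes 5 weekdays (Mon–Fri): 31 × 5 = 155.
The 6 extra days are Sun, Mon, Tue, Wed, Thu, Fri — 5 of them qualify.
Total: 155 + 5 = 160.
Holidays: 2079-06-16 (Fri); 2079-07-15 (Sat); 2079-07-19 (Wed); 2079-08-30 (Wed); 2079-09-07 (Thu).
4 of the 5 holidays fall on weekdays; the rest are weekends and were already excluded.
Business days: 160 − 4 = 156.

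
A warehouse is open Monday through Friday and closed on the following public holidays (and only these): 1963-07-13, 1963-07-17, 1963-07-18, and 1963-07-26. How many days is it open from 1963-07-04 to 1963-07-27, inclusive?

1963-07-04 is a Thursday.
The range spans 24 days (inclusive of both endpoints).
24 = 7 × 3 + 3, so there are 3 full weeks plus 3 extra days.
Each full week contributes 5 weekdays (Mon–Fri): 3 × 5 = 15.
The 3 extra days are Thursday, Friday, Saturday — 2 of them qualify.
Total: 15 + 2 = 17.
Holidays: 1963-07-13 (Sat); 1963-07-17 (Wed); 1963-07-18 (Thu); 1963-07-26 (Fri).
3 of the 4 holidays fall on weekdays; the rest are weekends and were already excluded.
Business days: 17 − 3 = 14.

14 working days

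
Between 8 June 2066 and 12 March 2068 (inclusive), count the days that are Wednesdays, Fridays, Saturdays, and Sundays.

8 June 2066 is a Tuesday.
The range spans 644 days (inclusive of both endpoints).
644 = 7 × 92, so the span is exactly 92 full weeks.
Each full week contributes 4 days from the set (Wed, Fri, Sat, Sun): 92 × 4 = 368.
Total: 368.

368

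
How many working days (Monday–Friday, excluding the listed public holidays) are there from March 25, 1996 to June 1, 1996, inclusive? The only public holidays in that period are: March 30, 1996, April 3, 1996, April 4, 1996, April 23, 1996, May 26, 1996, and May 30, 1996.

March 25, 1996 is a Monday.
The range spans 69 days (inclusive of both endpoints).
69 = 7 × 9 + 6, so there are 9 full weeks plus 6 extra days.
Each full week contributes 5 weekdays (Mon–Fri): 9 × 5 = 45.
The 6 extra days are Mon, Tue, Wed, Thu, Fri, Sat — 5 of them qualify.
Total: 45 + 5 = 50.
Holidays: March 30, 1996 (Sat); April 3, 1996 (Wed); April 4, 1996 (Thu); April 23, 1996 (Tue); May 26, 1996 (Sun); May 30, 1996 (Thu).
4 of the 6 holidays fall on weekdays; the rest are weekends and were already excluded.
Business days: 50 − 4 = 46.

46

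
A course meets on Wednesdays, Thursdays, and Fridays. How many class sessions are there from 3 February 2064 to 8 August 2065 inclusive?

3 February 2064 is a Sunday.
From 3 February 2064 to 8 August 2065 is 553 days inclusive.
553 = 7 × 79, so the span is exactly 79 full weeks.
Each full week contributes 3 days from the set (Wed, Thu, Fri): 79 × 3 = 237.

237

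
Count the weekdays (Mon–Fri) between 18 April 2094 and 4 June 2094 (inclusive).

18 April 2094 is a Sunday.
The range spans 48 days (inclusive of both endpoints).
48 = 7 × 6 + 6, so there are 6 full weeks plus 6 extra days.
Each full week contributes 5 weekdays (Mon–Fri): 6 × 5 = 30.
The 6 extra days are Sunday, Monday, Tuesday, Wednesday, Thursday, Friday — 5 of them qualify.
Total: 30 + 5 = 35.

35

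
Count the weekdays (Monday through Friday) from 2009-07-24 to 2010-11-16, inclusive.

343 weekdays

2009-07-24 is a Friday.
From 2009-07-24 to 2010-11-16 is 481 days inclusive.
481 = 7 × 68 + 5, so there are 68 full weeks plus 5 extra days.
Each full week contributes 5 weekdays (Mon–Fri): 68 × 5 = 340.
The 5 extra days are Fri, Sat, Sun, Mon, Tue — 3 of them qualify.
Total: 340 + 3 = 343.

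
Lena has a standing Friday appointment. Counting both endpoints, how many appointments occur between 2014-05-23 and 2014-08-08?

2014-05-23 is a Friday.
From 2014-05-23 to 2014-08-08 is 78 days inclusive.
78 = 7 × 11 + 1, so there are 11 full weeks plus 1 extra day.
Each full week contributes one Friday: 11 so far.
The 1 extra day is Fri — 1 of them qualifies.
Total: 11 + 1 = 12.

12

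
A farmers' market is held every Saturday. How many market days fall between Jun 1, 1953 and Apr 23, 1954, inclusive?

46 Saturdays

Jun 1, 1953 is a Monday.
That's 327 days from start to end, counting both.
327 = 7 × 46 + 5, so there are 46 full weeks plus 5 extra days.
Each full week contributes one Saturday: 46 so far.
The 5 extra days are Mon, Tue, Wed, Thu, Fri — none qualify.
Total: 46 + 0 = 46.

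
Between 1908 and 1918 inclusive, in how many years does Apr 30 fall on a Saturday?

Day of week of April 30 in each year:
1908: Thu, 1909: Fri, 1910: Sat ✓, 1911: Sun, 1912: Tue, 1913: Wed, 1914: Thu, 1915: Fri, 1916: Sun, 1917: Mon, 1918: Tue
Saturdays: 1910.

1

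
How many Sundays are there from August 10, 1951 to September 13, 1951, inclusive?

5 Sundays

August 10, 1951 is a Friday.
That's 35 days from start to end, counting both.
35 = 7 × 5, so the span is exactly 5 full weeks.
Each full week contributes one Sunday: 5 so far.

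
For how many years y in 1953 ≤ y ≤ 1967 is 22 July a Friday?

3

Day of week of July 22 in each year:
1953: Wed, 1954: Thu, 1955: Fri ✓, 1956: Sun, 1957: Mon, 1958: Tue, 1959: Wed, 1960: Fri ✓, 1961: Sat, 1962: Sun, 1963: Mon, 1964: Wed, 1965: Thu, 1966: Fri ✓, 1967: Sat
Fridays: 1955, 1960, 1966.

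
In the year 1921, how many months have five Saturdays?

A month has five Saturdays exactly when Saturday falls within its first (length − 28) days.
Jan: 31 days, starts Sat → 5 of Sat, Sun, Mon ✓
Feb: 28 days, starts Tue → 5 of (none)
Mar: 31 days, starts Tue → 5 of Tue, Wed, Thu
Apr: 30 days, starts Fri → 5 of Fri, Sat ✓
May: 31 days, starts Sun → 5 of Sun, Mon, Tue
Jun: 30 days, starts Wed → 5 of Wed, Thu
Jul: 31 days, starts Fri → 5 of Fri, Sat, Sun ✓
Aug: 31 days, starts Mon → 5 of Mon, Tue, Wed
Sep: 30 days, starts Thu → 5 of Thu, Fri
Oct: 31 days, starts Sat → 5 of Sat, Sun, Mon ✓
Nov: 30 days, starts Tue → 5 of Tue, Wed
Dec: 31 days, starts Thu → 5 of Thu, Fri, Sat ✓
Months with five Saturdays: Jan, Apr, Jul, Oct, Dec.

5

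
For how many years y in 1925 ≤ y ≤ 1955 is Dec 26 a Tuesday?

Day of week of December 26 in each year:
1925: Sat, 1926: Sun, 1927: Mon, 1928: Wed, 1929: Thu, 1930: Fri, 1931: Sat, 1932: Mon, 1933: Tue ✓, 1934: Wed, 1935: Thu, 1936: Sat, 1937: Sun, 1938: Mon, 1939: Tue ✓, 1940: Thu, 1941: Fri, 1942: Sat, 1943: Sun, 1944: Tue ✓, 1945: Wed, 1946: Thu, 1947: Fri, 1948: Sun, 1949: Mon, 1950: Tue ✓, 1951: Wed, 1952: Fri, 1953: Sat, 1954: Sun, 1955: Mon
Tuesdays: 1933, 1939, 1944, 1950.

4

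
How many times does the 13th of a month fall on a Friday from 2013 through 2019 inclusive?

Friday-the-13ths by year:
2013: Sep, Dec
2014: Jun
2015: Feb, Mar, Nov
2016: May
2017: Jan, Oct
2018: Apr, Jul
2019: Sep, Dec

13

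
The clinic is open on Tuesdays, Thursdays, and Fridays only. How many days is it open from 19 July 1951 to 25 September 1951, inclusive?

30

19 July 1951 is a Thursday.
From 19 July 1951 to 25 September 1951 is 69 days inclusive.
69 = 7 × 9 + 6, so there are 9 full weeks plus 6 extra days.
Each full week contributes 3 days from the set (Tue, Thu, Fri): 9 × 3 = 27.
The 6 extra days are Thursday, Friday, Saturday, Sunday, Monday, Tuesday — 3 of them qualify.
Total: 27 + 3 = 30.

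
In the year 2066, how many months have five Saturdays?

4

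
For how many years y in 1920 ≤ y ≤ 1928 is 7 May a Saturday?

2

Day of week of May 7 in each year:
1920: Fri, 1921: Sat ✓, 1922: Sun, 1923: Mon, 1924: Wed, 1925: Thu, 1926: Fri, 1927: Sat ✓, 1928: Mon
Saturdays: 1921, 1927.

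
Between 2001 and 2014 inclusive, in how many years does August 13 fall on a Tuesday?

Day of week of August 13 in each year:
2001: Mon, 2002: Tue ✓, 2003: Wed, 2004: Fri, 2005: Sat, 2006: Sun, 2007: Mon, 2008: Wed, 2009: Thu, 2010: Fri, 2011: Sat, 2012: Mon, 2013: Tue ✓, 2014: Wed
Tuesdays: 2002, 2013.

2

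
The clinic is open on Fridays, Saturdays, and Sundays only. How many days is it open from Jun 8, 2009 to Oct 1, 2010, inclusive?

205

Jun 8, 2009 is a Monday.
That's 481 days from start to end, counting both.
481 = 7 × 68 + 5, so there are 68 full weeks plus 5 extra days.
Each full week contributes 3 days from the set (Fri, Sat, Sun): 68 × 3 = 204.
The 5 extra days are Mon, Tue, Wed, Thu, Fri — 1 of them qualifies.
Total: 204 + 1 = 205.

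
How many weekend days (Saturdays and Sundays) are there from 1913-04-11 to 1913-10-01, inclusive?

50

1913-04-11 is a Friday.
From 1913-04-11 to 1913-10-01 is 174 days inclusive.
174 = 7 × 24 + 6, so there are 24 full weeks plus 6 extra days.
Each full week contributes 2 weekend days (Sat, Sun): 24 × 2 = 48.
The 6 extra days are Fri, Sat, Sun, Mon, Tue, Wed — 2 of them qualify.
Total: 48 + 2 = 50.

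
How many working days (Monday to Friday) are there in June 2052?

20 weekdays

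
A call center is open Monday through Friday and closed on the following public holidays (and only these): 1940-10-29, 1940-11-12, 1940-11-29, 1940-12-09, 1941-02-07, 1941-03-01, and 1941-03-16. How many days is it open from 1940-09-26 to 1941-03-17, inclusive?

118 business days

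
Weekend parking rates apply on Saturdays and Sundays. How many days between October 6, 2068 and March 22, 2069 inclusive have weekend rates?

October 6, 2068 is a Saturday.
The range spans 168 days (inclusive of both endpoints).
168 = 7 × 24, so the span is exactly 24 full weeks.
Each full week contributes 2 weekend days (Sat, Sun): 24 × 2 = 48.

48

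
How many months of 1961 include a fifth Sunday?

5

A month has five Sundays exactly when Sunday falls within its first (length − 28) days.
Jan: 31 days, starts Sun → 5 of Sun, Mon, Tue ✓
Feb: 28 days, starts Wed → 5 of (none)
Mar: 31 days, starts Wed → 5 of Wed, Thu, Fri
Apr: 30 days, starts Sat → 5 of Sat, Sun ✓
May: 31 days, starts Mon → 5 of Mon, Tue, Wed
Jun: 30 days, starts Thu → 5 of Thu, Fri
Jul: 31 days, starts Sat → 5 of Sat, Sun, Mon ✓
Aug: 31 days, starts Tue → 5 of Tue, Wed, Thu
Sep: 30 days, starts Fri → 5 of Fri, Sat
Oct: 31 days, starts Sun → 5 of Sun, Mon, Tue ✓
Nov: 30 days, starts Wed → 5 of Wed, Thu
Dec: 31 days, starts Fri → 5 of Fri, Sat, Sun ✓
Months with five Sundays: Jan, Apr, Jul, Oct, Dec.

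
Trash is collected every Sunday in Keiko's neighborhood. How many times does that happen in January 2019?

1 January 2019 is a Tuesday.
From 1 January 2019 to 31 January 2019 is 31 days inclusive.
31 = 7 × 4 + 3, so there are 4 full weeks plus 3 extra days.
Each full week contributes one Sunday: 4 so far.
The 3 extra days are Tue, Wed, Thu — none qualify.
Total: 4 + 0 = 4.

4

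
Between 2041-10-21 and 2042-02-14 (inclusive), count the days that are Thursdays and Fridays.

34

2041-10-21 is a Monday.
From 2041-10-21 to 2042-02-14 is 117 days inclusive.
117 = 7 × 16 + 5, so there are 16 full weeks plus 5 extra days.
Each full week contributes 2 days from the set (Thu, Fri): 16 × 2 = 32.
The 5 extra days are Monday, Tuesday, Wednesday, Thursday, Friday — 2 of them qualify.
Total: 32 + 2 = 34.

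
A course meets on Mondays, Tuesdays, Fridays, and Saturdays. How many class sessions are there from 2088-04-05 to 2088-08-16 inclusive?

77

2088-04-05 is a Monday.
From 2088-04-05 to 2088-08-16 is 134 days inclusive.
134 = 7 × 19 + 1, so there are 19 full weeks plus 1 extra day.
Each full week contributes 4 days from the set (Mon, Tue, Fri, Sat): 19 × 4 = 76.
The 1 extra day is Monday — 1 of them qualifies.
Total: 76 + 1 = 77.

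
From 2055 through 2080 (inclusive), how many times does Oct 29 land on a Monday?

Day of week of October 29 in each year:
2055: Fri, 2056: Sun, 2057: Mon ✓, 2058: Tue, 2059: Wed, 2060: Fri, 2061: Sat, 2062: Sun, 2063: Mon ✓, 2064: Wed, 2065: Thu, 2066: Fri, 2067: Sat, 2068: Mon ✓, 2069: Tue, 2070: Wed, 2071: Thu, 2072: Sat, 2073: Sun, 2074: Mon ✓, 2075: Tue, 2076: Thu, 2077: Fri, 2078: Sat, 2079: Sun, 2080: Tue
Mondays: 2057, 2063, 2068, 2074.

4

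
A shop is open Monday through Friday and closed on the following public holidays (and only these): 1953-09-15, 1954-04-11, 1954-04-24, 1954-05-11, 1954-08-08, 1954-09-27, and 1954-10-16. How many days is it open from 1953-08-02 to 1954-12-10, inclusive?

352 business days

1953-08-02 is a Sunday.
From 1953-08-02 to 1954-12-10 is 496 days inclusive.
496 = 7 × 70 + 6, so there are 70 full weeks plus 6 extra days.
Each full week contributes 5 weekdays (Mon–Fri): 70 × 5 = 350.
The 6 extra days are Sun, Mon, Tue, Wed, Thu, Fri — 5 of them qualify.
Total: 350 + 5 = 355.
Holidays: 1953-09-15 (Tue); 1954-04-11 (Sun); 1954-04-24 (Sat); 1954-05-11 (Tue); 1954-08-08 (Sun); 1954-09-27 (Mon); 1954-10-16 (Sat).
3 of the 7 holidays fall on weekdays; the rest are weekends and were already excluded.
Business days: 355 − 3 = 352.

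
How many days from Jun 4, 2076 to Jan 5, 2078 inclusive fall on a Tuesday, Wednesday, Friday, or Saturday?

Jun 4, 2076 is a Thursday.
The range spans 581 days (inclusive of both endpoints).
581 = 7 × 83, so the span is exactly 83 full weeks.
Each full week contributes 4 days from the set (Tue, Wed, Fri, Sat): 83 × 4 = 332.

332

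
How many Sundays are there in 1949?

52

1949-01-01 is a Saturday.
That's 365 days from start to end, counting both.
365 = 7 × 52 + 1, so there are 52 full weeks plus 1 extra day.
Each full week contributes one Sunday: 52 so far.
The 1 extra day is Saturday — none qualify.
Total: 52 + 0 = 52.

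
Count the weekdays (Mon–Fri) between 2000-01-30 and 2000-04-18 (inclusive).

2000-01-30 is a Sunday.
The range spans 80 days (inclusive of both endpoints).
80 = 7 × 11 + 3, so there are 11 full weeks plus 3 extra days.
Each full week contributes 5 weekdays (Mon–Fri): 11 × 5 = 55.
The 3 extra days are Sunday, Monday, Tuesday — 2 of them qualify.
Total: 55 + 2 = 57.

57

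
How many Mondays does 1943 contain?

52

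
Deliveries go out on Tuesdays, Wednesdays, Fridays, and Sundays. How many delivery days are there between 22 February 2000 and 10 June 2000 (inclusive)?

63

22 February 2000 is a Tuesday.
The range spans 110 days (inclusive of both endpoints).
110 = 7 × 15 + 5, so there are 15 full weeks plus 5 extra days.
Each full week contributes 4 days from the set (Tue, Wed, Fri, Sun): 15 × 4 = 60.
The 5 extra days are Tue, Wed, Thu, Fri, Sat — 3 of them qualify.
Total: 60 + 3 = 63.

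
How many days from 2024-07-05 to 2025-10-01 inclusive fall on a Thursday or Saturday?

129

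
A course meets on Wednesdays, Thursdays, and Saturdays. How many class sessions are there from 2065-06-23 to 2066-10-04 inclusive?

201

2065-06-23 is a Tuesday.
That's 469 days from start to end, counting both.
469 = 7 × 67, so the span is exactly 67 full weeks.
Each full week contributes 3 days from the set (Wed, Thu, Sat): 67 × 3 = 201.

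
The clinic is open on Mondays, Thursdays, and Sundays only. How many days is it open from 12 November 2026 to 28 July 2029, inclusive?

12 November 2026 is a Thursday.
From 12 November 2026 to 28 July 2029 is 990 days inclusive.
990 = 7 × 141 + 3, so there are 141 full weeks plus 3 extra days.
Each full week contributes 3 days from the set (Mon, Thu, Sun): 141 × 3 = 423.
The 3 extra days are Thursday, Friday, Saturday — 1 of them qualifies.
Total: 423 + 1 = 424.

424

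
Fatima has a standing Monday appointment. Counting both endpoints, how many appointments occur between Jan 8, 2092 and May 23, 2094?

123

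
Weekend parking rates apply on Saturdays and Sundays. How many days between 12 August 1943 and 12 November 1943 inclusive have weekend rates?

12 August 1943 is a Thursday.
From 12 August 1943 to 12 November 1943 is 93 days inclusive.
93 = 7 × 13 + 2, so there are 13 full weeks plus 2 extra days.
Each full week contributes 2 weekend days (Sat, Sun): 13 × 2 = 26.
The 2 extra days are Thu, Fri — none qualify.
Total: 26 + 0 = 26.

26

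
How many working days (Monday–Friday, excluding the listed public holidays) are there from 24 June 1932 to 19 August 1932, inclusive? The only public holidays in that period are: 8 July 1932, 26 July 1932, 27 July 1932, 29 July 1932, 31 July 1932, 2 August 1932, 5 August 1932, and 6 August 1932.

35

24 June 1932 is a Friday.
From 24 June 1932 to 19 August 1932 is 57 days inclusive.
57 = 7 × 8 + 1, so there are 8 full weeks plus 1 extra day.
Each full week contributes 5 weekdays (Mon–Fri): 8 × 5 = 40.
The 1 extra day is Fri — 1 of them qualifies.
Total: 40 + 1 = 41.
Holidays: 8 July 1932 (Fri); 26 July 1932 (Tue); 27 July 1932 (Wed); 29 July 1932 (Fri); 31 July 1932 (Sun); 2 August 1932 (Tue); 5 August 1932 (Fri); 6 August 1932 (Sat).
6 of the 8 holidays fall on weekdays; the rest are weekends and were already excluded.
Business days: 41 − 6 = 35.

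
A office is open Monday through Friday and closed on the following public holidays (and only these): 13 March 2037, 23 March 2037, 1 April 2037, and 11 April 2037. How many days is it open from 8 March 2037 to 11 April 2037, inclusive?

22

8 March 2037 is a Sunday.
The range spans 35 days (inclusive of both endpoints).
35 = 7 × 5, so the span is exactly 5 full weeks.
Each full week contributes 5 weekdays (Mon–Fri): 5 × 5 = 25.
Total: 25.
Holidays: 13 March 2037 (Fri); 23 March 2037 (Mon); 1 April 2037 (Wed); 11 April 2037 (Sat).
3 of the 4 holidays fall on weekdays; the rest are weekends and were already excluded.
Business days: 25 − 3 = 22.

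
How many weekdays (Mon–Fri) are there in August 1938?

23

Aug 1, 1938 is a Monday.
That's 31 days from start to end, counting both.
31 = 7 × 4 + 3, so there are 4 full weeks plus 3 extra days.
Each full week contributes 5 weekdays (Mon–Fri): 4 × 5 = 20.
The 3 extra days are Mon, Tue, Wed — 3 of them qualify.
Total: 20 + 3 = 23.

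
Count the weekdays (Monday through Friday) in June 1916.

22 weekdays

June 1, 1916 is a Thursday.
The range spans 30 days (inclusive of both endpoints).
30 = 7 × 4 + 2, so there are 4 full weeks plus 2 extra days.
Each full week contributes 5 weekdays (Mon–Fri): 4 × 5 = 20.
The 2 extra days are Thu, Fri — 2 of them qualify.
Total: 20 + 2 = 22.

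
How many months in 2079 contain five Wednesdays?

4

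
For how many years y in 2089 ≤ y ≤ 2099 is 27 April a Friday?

2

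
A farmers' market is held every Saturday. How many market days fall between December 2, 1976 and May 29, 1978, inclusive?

December 2, 1976 is a Thursday.
From December 2, 1976 to May 29, 1978 is 544 days inclusive.
544 = 7 × 77 + 5, so there are 77 full weeks plus 5 extra days.
Each full week contributes one Saturday: 77 so far.
The 5 extra days are Thu, Fri, Sat, Sun, Mon — 1 of them qualifies.
Total: 77 + 1 = 78.

78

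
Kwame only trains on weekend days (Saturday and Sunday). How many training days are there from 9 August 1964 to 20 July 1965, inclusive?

9 August 1964 is a Sunday.
That's 346 days from start to end, counting both.
346 = 7 × 49 + 3, so there are 49 full weeks plus 3 extra days.
Each full week contributes 2 weekend days (Sat, Sun): 49 × 2 = 98.
The 3 extra days are Sunday, Monday, Tuesday — 1 of them qualifies.
Total: 98 + 1 = 99.

99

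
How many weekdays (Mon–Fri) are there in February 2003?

February 1, 2003 is a Saturday.
That's 28 days from start to end, counting both.
28 = 7 × 4, so the span is exactly 4 full weeks.
Each full week contributes 5 weekdays (Mon–Fri): 4 × 5 = 20.

20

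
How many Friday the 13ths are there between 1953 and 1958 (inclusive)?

11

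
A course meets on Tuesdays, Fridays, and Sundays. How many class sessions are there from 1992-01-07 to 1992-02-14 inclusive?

1992-01-07 is a Tuesday.
The range spans 39 days (inclusive of both endpoints).
39 = 7 × 5 + 4, so there are 5 full weeks plus 4 extra days.
Each full week contributes 3 days from the set (Tue, Fri, Sun): 5 × 3 = 15.
The 4 extra days are Tuesday, Wednesday, Thursday, Friday — 2 of them qualify.
Total: 15 + 2 = 17.

17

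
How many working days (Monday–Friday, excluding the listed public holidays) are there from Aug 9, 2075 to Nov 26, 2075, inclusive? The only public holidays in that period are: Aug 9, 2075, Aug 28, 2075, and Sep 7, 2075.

76 working days

Aug 9, 2075 is a Friday.
That's 110 days from start to end, counting both.
110 = 7 × 15 + 5, so there are 15 full weeks plus 5 extra days.
Each full week contributes 5 weekdays (Mon–Fri): 15 × 5 = 75.
The 5 extra days are Fri, Sat, Sun, Mon, Tue — 3 of them qualify.
Total: 75 + 3 = 78.
Holidays: Aug 9, 2075 (Fri); Aug 28, 2075 (Wed); Sep 7, 2075 (Sat).
2 of the 3 holidays fall on weekdays; the rest are weekends and were already excluded.
Business days: 78 − 2 = 76.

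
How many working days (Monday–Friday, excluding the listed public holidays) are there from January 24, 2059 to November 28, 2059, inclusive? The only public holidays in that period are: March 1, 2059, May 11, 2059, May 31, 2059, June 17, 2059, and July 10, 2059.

January 24, 2059 is a Friday.
From January 24, 2059 to November 28, 2059 is 309 days inclusive.
309 = 7 × 44 + 1, so there are 44 full weeks plus 1 extra day.
Each full week contributes 5 weekdays (Mon–Fri): 44 × 5 = 220.
The 1 extra day is Fri — 1 of them qualifies.
Total: 220 + 1 = 221.
Holidays: March 1, 2059 (Sat); May 11, 2059 (Sun); May 31, 2059 (Sat); June 17, 2059 (Tue); July 10, 2059 (Thu).
2 of the 5 holidays fall on weekdays; the rest are weekends and were already excluded.
Business days: 221 − 2 = 219.

219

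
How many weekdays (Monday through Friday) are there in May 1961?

23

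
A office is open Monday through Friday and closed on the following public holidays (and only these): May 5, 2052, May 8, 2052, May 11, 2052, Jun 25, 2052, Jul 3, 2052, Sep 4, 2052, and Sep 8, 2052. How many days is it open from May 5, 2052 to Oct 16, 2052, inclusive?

114

May 5, 2052 is a Sunday.
The range spans 165 days (inclusive of both endpoints).
165 = 7 × 23 + 4, so there are 23 full weeks plus 4 extra days.
Each full week contributes 5 weekdays (Mon–Fri): 23 × 5 = 115.
The 4 extra days are Sun, Mon, Tue, Wed — 3 of them qualify.
Total: 115 + 3 = 118.
Holidays: May 5, 2052 (Sun); May 8, 2052 (Wed); May 11, 2052 (Sat); Jun 25, 2052 (Tue); Jul 3, 2052 (Wed); Sep 4, 2052 (Wed); Sep 8, 2052 (Sun).
4 of the 7 holidays fall on weekdays; the rest are weekends and were already excluded.
Business days: 118 − 4 = 114.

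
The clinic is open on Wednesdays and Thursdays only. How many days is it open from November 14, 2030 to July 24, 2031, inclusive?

November 14, 2030 is a Thursday.
The range spans 253 days (inclusive of both endpoints).
253 = 7 × 36 + 1, so there are 36 full weeks plus 1 extra day.
Each full week contributes 2 days from the set (Wed, Thu): 36 × 2 = 72.
The 1 extra day is Thu — 1 of them qualifies.
Total: 72 + 1 = 73.

73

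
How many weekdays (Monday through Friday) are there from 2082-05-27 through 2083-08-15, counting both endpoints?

2082-05-27 is a Wednesday.
That's 446 days from start to end, counting both.
446 = 7 × 63 + 5, so there are 63 full weeks plus 5 extra days.
Each full week contributes 5 weekdays (Mon–Fri): 63 × 5 = 315.
The 5 extra days are Wednesday, Thursday, Friday, Saturday, Sunday — 3 of them qualify.
Total: 315 + 3 = 318.

318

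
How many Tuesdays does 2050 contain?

1 January 2050 is a Saturday.
The range spans 365 days (inclusive of both endpoints).
365 = 7 × 52 + 1, so there are 52 full weeks plus 1 extra day.
Each full week contributes one Tuesday: 52 so far.
The 1 extra day is Saturday — none qualify.
Total: 52 + 0 = 52.

52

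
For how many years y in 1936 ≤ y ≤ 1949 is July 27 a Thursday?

2

Day of week of July 27 in each year:
1936: Mon, 1937: Tue, 1938: Wed, 1939: Thu ✓, 1940: Sat, 1941: Sun, 1942: Mon, 1943: Tue, 1944: Thu ✓, 1945: Fri, 1946: Sat, 1947: Sun, 1948: Tue, 1949: Wed
Thursdays: 1939, 1944.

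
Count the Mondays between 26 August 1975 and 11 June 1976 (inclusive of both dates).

26 August 1975 is a Tuesday.
From 26 August 1975 to 11 June 1976 is 291 days inclusive.
291 = 7 × 41 + 4, so there are 41 full weeks plus 4 extra days.
Each full week contributes one Monday: 41 so far.
The 4 extra days are Tue, Wed, Thu, Fri — none qualify.
Total: 41 + 0 = 41.

41 Mondays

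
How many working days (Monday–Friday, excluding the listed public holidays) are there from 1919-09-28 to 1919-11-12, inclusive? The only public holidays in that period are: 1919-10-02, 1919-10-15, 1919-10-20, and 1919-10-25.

30 working days

1919-09-28 is a Sunday.
The range spans 46 days (inclusive of both endpoints).
46 = 7 × 6 + 4, so there are 6 full weeks plus 4 extra days.
Each full week contributes 5 weekdays (Mon–Fri): 6 × 5 = 30.
The 4 extra days are Sun, Mon, Tue, Wed — 3 of them qualify.
Total: 30 + 3 = 33.
Holidays: 1919-10-02 (Thu); 1919-10-15 (Wed); 1919-10-20 (Mon); 1919-10-25 (Sat).
3 of the 4 holidays fall on weekdays; the rest are weekends and were already excluded.
Business days: 33 − 3 = 30.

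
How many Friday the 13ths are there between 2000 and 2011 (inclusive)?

19

Friday-the-13ths by year:
2000: Oct
2001: Apr, Jul
2002: Sep, Dec
2003: Jun
2004: Feb, Aug
2005: May
2006: Jan, Oct
2007: Apr, Jul
2008: Jun
2009: Feb, Mar, Nov
2010: Aug
2011: May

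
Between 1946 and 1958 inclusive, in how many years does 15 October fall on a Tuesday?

2

Day of week of October 15 in each year:
1946: Tue ✓, 1947: Wed, 1948: Fri, 1949: Sat, 1950: Sun, 1951: Mon, 1952: Wed, 1953: Thu, 1954: Fri, 1955: Sat, 1956: Mon, 1957: Tue ✓, 1958: Wed
Tuesdays: 1946, 1957.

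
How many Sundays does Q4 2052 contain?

13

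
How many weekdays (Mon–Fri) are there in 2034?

260

1 January 2034 is a Sunday.
From 1 January 2034 to 31 December 2034 is 365 days inclusive.
365 = 7 × 52 + 1, so there are 52 full weeks plus 1 extra day.
Each full week contributes 5 weekdays (Mon–Fri): 52 × 5 = 260.
The 1 extra day is Sunday — none qualify.
Total: 260 + 0 = 260.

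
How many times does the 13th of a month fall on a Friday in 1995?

2

The 13th falls on a Friday when the month's 13th has weekday Fri.
Jan 13 is Fri ✓; Feb 13 is Mon; Mar 13 is Mon; Apr 13 is Thu; May 13 is Sat; Jun 13 is Tue; Jul 13 is Thu; Aug 13 is Sun; Sep 13 is Wed; Oct 13 is Fri ✓; Nov 13 is Mon; Dec 13 is Wed.
Friday the 13ths: Jan, Oct.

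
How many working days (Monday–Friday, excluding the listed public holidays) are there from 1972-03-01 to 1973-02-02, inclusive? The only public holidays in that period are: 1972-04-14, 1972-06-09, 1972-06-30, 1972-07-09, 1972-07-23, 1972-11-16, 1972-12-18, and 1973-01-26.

237

1972-03-01 is a Wednesday.
The range spans 339 days (inclusive of both endpoints).
339 = 7 × 48 + 3, so there are 48 full weeks plus 3 extra days.
Each full week contributes 5 weekdays (Mon–Fri): 48 × 5 = 240.
The 3 extra days are Wed, Thu, Fri — 3 of them qualify.
Total: 240 + 3 = 243.
Holidays: 1972-04-14 (Fri); 1972-06-09 (Fri); 1972-06-30 (Fri); 1972-07-09 (Sun); 1972-07-23 (Sun); 1972-11-16 (Thu); 1972-12-18 (Mon); 1973-01-26 (Fri).
6 of the 8 holidays fall on weekdays; the rest are weekends and were already excluded.
Business days: 243 − 6 = 237.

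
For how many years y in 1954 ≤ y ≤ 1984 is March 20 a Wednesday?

4

Day of week of March 20 in each year:
1954: Sat, 1955: Sun, 1956: Tue, 1957: Wed ✓, 1958: Thu, 1959: Fri, 1960: Sun, 1961: Mon, 1962: Tue, 1963: Wed ✓, 1964: Fri, 1965: Sat, 1966: Sun, 1967: Mon, 1968: Wed ✓, 1969: Thu, 1970: Fri, 1971: Sat, 1972: Mon, 1973: Tue, 1974: Wed ✓, 1975: Thu, 1976: Sat, 1977: Sun, 1978: Mon, 1979: Tue, 1980: Thu, 1981: Fri, 1982: Sat, 1983: Sun, 1984: Tue
Wednesdays: 1957, 1963, 1968, 1974.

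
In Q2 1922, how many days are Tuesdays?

13

April 1, 1922 is a Saturday.
That's 91 days from start to end, counting both.
91 = 7 × 13, so the span is exactly 13 full weeks.
Each full week contributes one Tuesday: 13 so far.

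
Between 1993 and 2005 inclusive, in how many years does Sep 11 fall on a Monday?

Day of week of September 11 in each year:
1993: Sat, 1994: Sun, 1995: Mon ✓, 1996: Wed, 1997: Thu, 1998: Fri, 1999: Sat, 2000: Mon ✓, 2001: Tue, 2002: Wed, 2003: Thu, 2004: Sat, 2005: Sun
Mondays: 1995, 2000.

2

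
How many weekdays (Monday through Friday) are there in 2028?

January 1, 2028 is a Saturday.
From January 1, 2028 to December 31, 2028 is 366 days inclusive.
366 = 7 × 52 + 2, so there are 52 full weeks plus 2 extra days.
Each full week contributes 5 weekdays (Mon–Fri): 52 × 5 = 260.
The 2 extra days are Sat, Sun — none qualify.
Total: 260 + 0 = 260.

260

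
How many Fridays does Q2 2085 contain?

13

1 April 2085 is a Sunday.
That's 91 days from start to end, counting both.
91 = 7 × 13, so the span is exactly 13 full weeks.
Each full week contributes one Friday: 13 so far.
Total: 13.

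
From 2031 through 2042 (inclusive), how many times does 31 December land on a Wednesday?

3

Day of week of December 31 in each year:
2031: Wed ✓, 2032: Fri, 2033: Sat, 2034: Sun, 2035: Mon, 2036: Wed ✓, 2037: Thu, 2038: Fri, 2039: Sat, 2040: Mon, 2041: Tue, 2042: Wed ✓
Wednesdays: 2031, 2036, 2042.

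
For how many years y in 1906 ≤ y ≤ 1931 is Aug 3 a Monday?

Day of week of August 3 in each year:
1906: Fri, 1907: Sat, 1908: Mon ✓, 1909: Tue, 1910: Wed, 1911: Thu, 1912: Sat, 1913: Sun, 1914: Mon ✓, 1915: Tue, 1916: Thu, 1917: Fri, 1918: Sat, 1919: Sun, 1920: Tue, 1921: Wed, 1922: Thu, 1923: Fri, 1924: Sun, 1925: Mon ✓, 1926: Tue, 1927: Wed, 1928: Fri, 1929: Sat, 1930: Sun, 1931: Mon ✓
Mondays: 1908, 1914, 1925, 1931.

4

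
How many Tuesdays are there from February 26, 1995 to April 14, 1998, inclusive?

February 26, 1995 is a Sunday.
That's 1144 days from start to end, counting both.
1144 = 7 × 163 + 3, so there are 163 full weeks plus 3 extra days.
Each full week contributes one Tuesday: 163 so far.
The 3 extra days are Sun, Mon, Tue — 1 of them qualifies.
Total: 163 + 1 = 164.

164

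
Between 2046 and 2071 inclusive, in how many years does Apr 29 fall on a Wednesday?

4

Day of week of April 29 in each year:
2046: Sun, 2047: Mon, 2048: Wed ✓, 2049: Thu, 2050: Fri, 2051: Sat, 2052: Mon, 2053: Tue, 2054: Wed ✓, 2055: Thu, 2056: Sat, 2057: Sun, 2058: Mon, 2059: Tue, 2060: Thu, 2061: Fri, 2062: Sat, 2063: Sun, 2064: Tue, 2065: Wed ✓, 2066: Thu, 2067: Fri, 2068: Sun, 2069: Mon, 2070: Tue, 2071: Wed ✓
Wednesdays: 2048, 2054, 2065, 2071.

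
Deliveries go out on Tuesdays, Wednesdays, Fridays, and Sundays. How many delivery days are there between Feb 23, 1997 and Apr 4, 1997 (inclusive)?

24

Feb 23, 1997 is a Sunday.
From Feb 23, 1997 to Apr 4, 1997 is 41 days inclusive.
41 = 7 × 5 + 6, so there are 5 full weeks plus 6 extra days.
Each full week contributes 4 days from the set (Tue, Wed, Fri, Sun): 5 × 4 = 20.
The 6 extra days are Sun, Mon, Tue, Wed, Thu, Fri — 4 of them qualify.
Total: 20 + 4 = 24.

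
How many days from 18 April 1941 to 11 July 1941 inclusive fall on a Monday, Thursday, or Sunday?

36

18 April 1941 is a Friday.
That's 85 days from start to end, counting both.
85 = 7 × 12 + 1, so there are 12 full weeks plus 1 extra day.
Each full week contributes 3 days from the set (Mon, Thu, Sun): 12 × 3 = 36.
The 1 extra day is Fri — none qualify.
Total: 36 + 0 = 36.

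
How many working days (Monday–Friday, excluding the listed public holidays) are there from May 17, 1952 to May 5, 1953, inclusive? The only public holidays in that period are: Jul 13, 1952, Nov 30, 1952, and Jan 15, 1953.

251 working days

May 17, 1952 is a Saturday.
That's 354 days from start to end, counting both.
354 = 7 × 50 + 4, so there are 50 full weeks plus 4 extra days.
Each full week contributes 5 weekdays (Mon–Fri): 50 × 5 = 250.
The 4 extra days are Sat, Sun, Mon, Tue — 2 of them qualify.
Total: 250 + 2 = 252.
Holidays: Jul 13, 1952 (Sun); Nov 30, 1952 (Sun); Jan 15, 1953 (Thu).
1 of the 3 holidays fall on weekdays; the rest are weekends and were already excluded.
Business days: 252 − 1 = 251.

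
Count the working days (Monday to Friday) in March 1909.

March 1, 1909 is a Monday.
That's 31 days from start to end, counting both.
31 = 7 × 4 + 3, so there are 4 full weeks plus 3 extra days.
Each full week contributes 5 weekdays (Mon–Fri): 4 × 5 = 20.
The 3 extra days are Mon, Tue, Wed — 3 of them qualify.
Total: 20 + 3 = 23.

23 weekdays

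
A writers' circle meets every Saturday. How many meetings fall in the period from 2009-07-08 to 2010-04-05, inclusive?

39

2009-07-08 is a Wednesday.
From 2009-07-08 to 2010-04-05 is 272 days inclusive.
272 = 7 × 38 + 6, so there are 38 full weeks plus 6 extra days.
Each full week contributes one Saturday: 38 so far.
The 6 extra days are Wednesday, Thursday, Friday, Saturday, Sunday, Monday — 1 of them qualifies.
Total: 38 + 1 = 39.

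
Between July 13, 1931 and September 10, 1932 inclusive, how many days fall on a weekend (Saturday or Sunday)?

121

July 13, 1931 is a Monday.
The range spans 426 days (inclusive of both endpoints).
426 = 7 × 60 + 6, so there are 60 full weeks plus 6 extra days.
Each full week contributes 2 weekend days (Sat, Sun): 60 × 2 = 120.
The 6 extra days are Monday, Tuesday, Wednesday, Thursday, Friday, Saturday — 1 of them qualifies.
Total: 120 + 1 = 121.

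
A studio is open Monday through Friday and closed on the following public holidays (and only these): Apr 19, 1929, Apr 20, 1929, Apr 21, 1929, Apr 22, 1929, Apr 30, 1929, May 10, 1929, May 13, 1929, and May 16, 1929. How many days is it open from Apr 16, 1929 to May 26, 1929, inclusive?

23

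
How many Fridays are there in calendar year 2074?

January 1, 2074 is a Monday.
From January 1, 2074 to December 31, 2074 is 365 days inclusive.
365 = 7 × 52 + 1, so there are 52 full weeks plus 1 extra day.
Each full week contributes one Friday: 52 so far.
The 1 extra day is Mon — none qualify.
Total: 52 + 0 = 52.

52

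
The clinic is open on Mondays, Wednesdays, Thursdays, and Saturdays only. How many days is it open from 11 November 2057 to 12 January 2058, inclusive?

36

11 November 2057 is a Sunday.
The range spans 63 days (inclusive of both endpoints).
63 = 7 × 9, so the span is exactly 9 full weeks.
Each full week contributes 4 days from the set (Mon, Wed, Thu, Sat): 9 × 4 = 36.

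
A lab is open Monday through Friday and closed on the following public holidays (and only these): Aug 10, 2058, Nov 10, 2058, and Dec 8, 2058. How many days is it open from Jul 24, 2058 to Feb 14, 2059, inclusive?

Jul 24, 2058 is a Wednesday.
That's 206 days from start to end, counting both.
206 = 7 × 29 + 3, so there are 29 full weeks plus 3 extra days.
Each full week contributes 5 weekdays (Mon–Fri): 29 × 5 = 145.
The 3 extra days are Wed, Thu, Fri — 3 of them qualify.
Total: 145 + 3 = 148.
Holidays: Aug 10, 2058 (Sat); Nov 10, 2058 (Sun); Dec 8, 2058 (Sun).
None of the 3 holidays fall on a weekday, so nothing to subtract.
Business days: 148 − 0 = 148.

148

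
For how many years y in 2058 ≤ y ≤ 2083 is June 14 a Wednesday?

3

Day of week of June 14 in each year:
2058: Fri, 2059: Sat, 2060: Mon, 2061: Tue, 2062: Wed ✓, 2063: Thu, 2064: Sat, 2065: Sun, 2066: Mon, 2067: Tue, 2068: Thu, 2069: Fri, 2070: Sat, 2071: Sun, 2072: Tue, 2073: Wed ✓, 2074: Thu, 2075: Fri, 2076: Sun, 2077: Mon, 2078: Tue, 2079: Wed ✓, 2080: Fri, 2081: Sat, 2082: Sun, 2083: Mon
Wednesdays: 2062, 2073, 2079.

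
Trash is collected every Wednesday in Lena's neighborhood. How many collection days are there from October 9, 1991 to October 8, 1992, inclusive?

53

October 9, 1991 is a Wednesday.
The range spans 366 days (inclusive of both endpoints).
366 = 7 × 52 + 2, so there are 52 full weeks plus 2 extra days.
Each full week contributes one Wednesday: 52 so far.
The 2 extra days are Wed, Thu — 1 of them qualifies.
Total: 52 + 1 = 53.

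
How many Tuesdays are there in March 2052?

2052-03-01 is a Friday.
From 2052-03-01 to 2052-03-31 is 31 days inclusive.
31 = 7 × 4 + 3, so there are 4 full weeks plus 3 extra days.
Each full week contributes one Tuesday: 4 so far.
The 3 extra days are Friday, Saturday, Sunday — none qualify.
Total: 4 + 0 = 4.

4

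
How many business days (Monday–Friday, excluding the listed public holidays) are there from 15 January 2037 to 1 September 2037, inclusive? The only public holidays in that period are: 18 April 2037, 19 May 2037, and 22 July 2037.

162 business days

15 January 2037 is a Thursday.
That's 230 days from start to end, counting both.
230 = 7 × 32 + 6, so there are 32 full weeks plus 6 extra days.
Each full week contributes 5 weekdays (Mon–Fri): 32 × 5 = 160.
The 6 extra days are Thursday, Friday, Saturday, Sunday, Monday, Tuesday — 4 of them qualify.
Total: 160 + 4 = 164.
Holidays: 18 April 2037 (Sat); 19 May 2037 (Tue); 22 July 2037 (Wed).
2 of the 3 holidays fall on weekdays; the rest are weekends and were already excluded.
Business days: 164 − 2 = 162.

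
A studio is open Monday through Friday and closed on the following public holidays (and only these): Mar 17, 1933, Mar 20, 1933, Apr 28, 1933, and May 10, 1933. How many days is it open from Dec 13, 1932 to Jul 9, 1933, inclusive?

145 working days

Dec 13, 1932 is a Tuesday.
The range spans 209 days (inclusive of both endpoints).
209 = 7 × 29 + 6, so there are 29 full weeks plus 6 extra days.
Each full week contributes 5 weekdays (Mon–Fri): 29 × 5 = 145.
The 6 extra days are Tue, Wed, Thu, Fri, Sat, Sun — 4 of them qualify.
Total: 145 + 4 = 149.
Holidays: Mar 17, 1933 (Fri); Mar 20, 1933 (Mon); Apr 28, 1933 (Fri); May 10, 1933 (Wed).
All 4 holidays fall on weekdays, so subtract 4.
Business days: 149 − 4 = 145.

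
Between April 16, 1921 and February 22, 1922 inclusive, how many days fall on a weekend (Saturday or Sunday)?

April 16, 1921 is a Saturday.
That's 313 days from start to end, counting both.
313 = 7 × 44 + 5, so there are 44 full weeks plus 5 extra days.
Each full week contributes 2 weekend days (Sat, Sun): 44 × 2 = 88.
The 5 extra days are Sat, Sun, Mon, Tue, Wed — 2 of them qualify.
Total: 88 + 2 = 90.

90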